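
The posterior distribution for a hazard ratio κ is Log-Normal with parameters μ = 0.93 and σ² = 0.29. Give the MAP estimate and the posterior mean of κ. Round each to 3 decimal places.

MAP = 1.896, posterior mean = 2.930

Mode = exp(μ − σ²) = exp(0.64) = 1.896.
Mean = exp(μ + σ²/2) = exp(1.075) = 2.930.
The mean is pulled above the mode by the posterior's right skew.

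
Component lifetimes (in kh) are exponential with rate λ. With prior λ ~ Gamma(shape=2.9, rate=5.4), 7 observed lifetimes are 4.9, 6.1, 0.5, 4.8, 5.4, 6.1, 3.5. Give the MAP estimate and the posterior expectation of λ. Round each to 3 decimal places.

Σ times = 31.3. Posterior: Gamma(shape = 2.9+7 = 9.9, rate = 5.4+31.3 = 36.7).
Mode = (α−1)/β = 8.9/36.7 = 0.243.
Mean = α/β = 9.9/36.7 = 0.270.

λ_MAP = 0.243, E[λ|data] = 0.270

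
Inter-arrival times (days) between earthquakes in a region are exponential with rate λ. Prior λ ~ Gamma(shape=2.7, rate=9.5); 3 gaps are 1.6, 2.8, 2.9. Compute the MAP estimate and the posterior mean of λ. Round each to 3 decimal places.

Σ times = 7.3. Posterior: Gamma(shape = 2.7+3 = 5.7, rate = 9.5+7.3 = 16.8).
Mode = (α−1)/β = 4.7/16.8 = 0.280.
Mean = α/β = 5.7/16.8 = 0.339.

λ_MAP = 0.280, E[λ|data] = 0.339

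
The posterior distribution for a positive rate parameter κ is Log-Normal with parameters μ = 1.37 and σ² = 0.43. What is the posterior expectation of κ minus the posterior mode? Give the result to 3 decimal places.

Mode = exp(μ − σ²) = exp(0.94) = 2.560.
Mean = exp(μ + σ²/2) = exp(1.585) = 4.879.
Difference = 4.879 − 2.560 = 2.319.
The mean is pulled above the mode by the posterior's right skew.

2.319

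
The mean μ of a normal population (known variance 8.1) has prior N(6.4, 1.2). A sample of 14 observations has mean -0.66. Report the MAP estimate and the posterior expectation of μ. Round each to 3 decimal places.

Posterior for μ is Normal. Precision-weighted mean: (1/1.2·6.4 + 14/8.1·-0.66) / (1/1.2 + 14/8.1) = 1.637.
A Normal posterior is symmetric, so mode = mean.

MAP = 1.637, posterior mean = 1.637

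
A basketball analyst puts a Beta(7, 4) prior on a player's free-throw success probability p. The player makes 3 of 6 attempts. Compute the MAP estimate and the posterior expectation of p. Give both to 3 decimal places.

MAP estimate = 0.600, posterior expectation = 0.588

Posterior: Beta(7+3, 4+3) = Beta(10, 7).
Mode = (10−1)/(10+7−2) = 9/15 = 0.600.
Mean = 10/(10+7) = 10/17 = 0.588.
Mode > mean: the posterior has a left tail.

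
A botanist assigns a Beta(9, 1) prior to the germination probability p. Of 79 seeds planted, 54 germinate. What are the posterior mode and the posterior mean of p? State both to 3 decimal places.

Posterior: Beta(9+54, 1+25) = Beta(63, 26).
Mode = (63−1)/(63+26−2) = 62/87 = 0.713.
Mean = 63/(63+26) = 63/89 = 0.708.
Left-skewed posterior ⇒ mean < mode.

posterior mode = 0.713, posterior mean = 0.708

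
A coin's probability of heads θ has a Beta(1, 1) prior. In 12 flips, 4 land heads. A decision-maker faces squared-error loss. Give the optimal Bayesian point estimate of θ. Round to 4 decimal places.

Posterior: Beta(1+4, 1+8) = Beta(5, 9).
Mode = (5−1)/(5+9−2) = 4/12 = 0.3333.
Mean = 5/(5+9) = 5/14 = 0.3571.
Squared-error loss ⇒ the optimal estimator is the posterior mean.

0.3571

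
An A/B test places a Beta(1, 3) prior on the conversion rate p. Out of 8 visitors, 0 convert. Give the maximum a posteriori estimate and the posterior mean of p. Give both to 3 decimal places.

Posterior: Beta(1+0, 3+8) = Beta(1, 11).
Since α = 1 ≤ 1 and β > 1, the Beta density is monotone decreasing on [0,1]; the mode is at 0.
Mean = 1/(1+11) = 0.083.

MAP = 0.000, posterior mean = 0.083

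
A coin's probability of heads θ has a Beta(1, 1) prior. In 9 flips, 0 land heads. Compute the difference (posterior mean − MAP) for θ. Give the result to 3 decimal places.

Posterior: Beta(1+0, 1+9) = Beta(1, 10).
Since α = 1 ≤ 1 and β > 1, the Beta density is monotone decreasing on [0,1]; the mode is at 0.
Mean = 1/(1+10) = 0.091.
Difference = 0.091 − 0.000 = 0.091.

0.091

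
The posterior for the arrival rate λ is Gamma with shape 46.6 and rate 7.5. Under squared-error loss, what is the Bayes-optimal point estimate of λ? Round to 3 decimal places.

Mode = (α−1)/β = 45.6/7.5 = 6.080.
Mean = α/β = 46.6/7.5 = 6.213.
Squared-error loss ⇒ the optimal estimator is the posterior mean.

6.213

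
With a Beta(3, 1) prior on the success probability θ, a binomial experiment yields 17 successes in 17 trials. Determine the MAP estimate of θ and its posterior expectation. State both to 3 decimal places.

θ_MAP = 1.000, E[θ|data] = 0.952

Posterior: Beta(3+17, 1+0) = Beta(20, 1).
Since β = 1 ≤ 1 and α > 1, the Beta density is monotone increasing on [0,1]; the mode is at 1.
Mean = 20/(20+1) = 0.952.
Mode > mean: the posterior has a left tail.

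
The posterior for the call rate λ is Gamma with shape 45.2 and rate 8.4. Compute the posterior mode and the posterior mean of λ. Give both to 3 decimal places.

Mode = (α−1)/β = 44.2/8.4 = 5.262.
Mean = α/β = 45.2/8.4 = 5.381.
The mean is pulled above the mode by the posterior's right skew.

λ_MAP = 5.262, E[λ|data] = 5.381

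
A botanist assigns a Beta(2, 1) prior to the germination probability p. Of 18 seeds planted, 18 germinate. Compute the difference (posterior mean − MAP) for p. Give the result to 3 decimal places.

Posterior: Beta(2+18, 1+0) = Beta(20, 1).
Since β = 1 ≤ 1 and α > 1, the Beta density is monotone increasing on [0,1]; the mode is at 1.
Mean = 20/(20+1) = 0.952.
Difference = 0.952 − 1.000 = -0.048.

-0.048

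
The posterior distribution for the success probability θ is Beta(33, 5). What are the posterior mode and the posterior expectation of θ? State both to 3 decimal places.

MAP = 0.889, posterior mean = 0.868

Mode = (33−1)/(33+5−2) = 32/36 = 0.889.
Mean = 33/(33+5) = 33/38 = 0.868.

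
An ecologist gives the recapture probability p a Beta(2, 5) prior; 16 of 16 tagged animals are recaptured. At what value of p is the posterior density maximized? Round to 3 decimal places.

Posterior: Beta(2+16, 5+0) = Beta(18, 5).
Mode = (18−1)/(18+5−2) = 17/21 = 0.810.
Mean = 18/(18+5) = 18/23 = 0.783.
This is the posterior mode — the MAP estimate.

0.810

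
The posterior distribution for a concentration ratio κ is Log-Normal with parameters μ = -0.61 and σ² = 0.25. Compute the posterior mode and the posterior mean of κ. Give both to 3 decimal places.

MAP: 0.423. Posterior mean: 0.616.

Mode = exp(μ − σ²) = exp(-0.86) = 0.423.
Mean = exp(μ + σ²/2) = exp(-0.485) = 0.616.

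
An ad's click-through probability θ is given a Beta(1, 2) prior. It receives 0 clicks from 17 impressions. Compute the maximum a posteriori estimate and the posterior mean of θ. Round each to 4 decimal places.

Posterior: Beta(1+0, 2+17) = Beta(1, 19).
Since α = 1 ≤ 1 and β > 1, the Beta density is monotone decreasing on [0,1]; the mode is at 0.
Mean = 1/(1+19) = 0.0500.
Right-skewed posterior ⇒ mode < mean.

MAP = 0.0000, posterior mean = 0.0500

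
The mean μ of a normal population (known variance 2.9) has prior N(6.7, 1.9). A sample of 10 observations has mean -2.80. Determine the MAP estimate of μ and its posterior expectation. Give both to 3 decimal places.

Posterior for μ is Normal. Precision-weighted mean: (1/1.9·6.7 + 10/2.9·-2.80) / (1/1.9 + 10/2.9) = -1.542.
A Normal posterior is symmetric, so mode = mean.

MAP: -1.542. Posterior mean: -1.542.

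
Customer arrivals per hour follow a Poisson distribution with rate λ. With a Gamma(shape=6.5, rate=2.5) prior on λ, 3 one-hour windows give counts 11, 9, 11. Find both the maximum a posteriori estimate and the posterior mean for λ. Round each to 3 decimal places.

Σ counts = 31. Posterior: Gamma(shape = 6.5+31 = 37.5, rate = 2.5+3 = 5.5).
Mode = (α−1)/β = 36.5/5.5 = 6.636.
Mean = α/β = 37.5/5.5 = 6.818.
Right-skewed posterior ⇒ mode < mean.

λ_MAP = 6.636, E[λ|data] = 6.818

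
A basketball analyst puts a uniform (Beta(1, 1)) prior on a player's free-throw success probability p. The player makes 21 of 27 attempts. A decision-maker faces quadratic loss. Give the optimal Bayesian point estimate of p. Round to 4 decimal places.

0.7586

Posterior: Beta(1+21, 1+6) = Beta(22, 7).
Mode = (22−1)/(22+7−2) = 21/27 = 0.7778.
With a flat prior the MAP equals the MLE, 21/27.
Mean = 22/(22+7) = 22/29 = 0.7586.
Quadratic loss ⇒ the optimal estimator is the posterior mean.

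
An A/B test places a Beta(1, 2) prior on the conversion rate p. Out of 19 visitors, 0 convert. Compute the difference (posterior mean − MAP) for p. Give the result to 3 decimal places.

Posterior: Beta(1+0, 2+19) = Beta(1, 21).
Since α = 1 ≤ 1 and β > 1, the Beta density is monotone decreasing on [0,1]; the mode is at 0.
Mean = 1/(1+21) = 0.045.
Difference = 0.045 − 0.000 = 0.045.

0.045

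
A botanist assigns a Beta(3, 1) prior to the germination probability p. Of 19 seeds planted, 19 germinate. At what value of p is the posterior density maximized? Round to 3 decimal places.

1.000

Posterior: Beta(3+19, 1+0) = Beta(22, 1).
Since β = 1 ≤ 1 and α > 1, the Beta density is monotone increasing on [0,1]; the mode is at 1.
Mean = 22/(22+1) = 0.957.
This is the posterior mode — the MAP estimate.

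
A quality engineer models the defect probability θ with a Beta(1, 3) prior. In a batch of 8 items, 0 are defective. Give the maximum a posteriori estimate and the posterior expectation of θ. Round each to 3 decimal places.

Posterior: Beta(1+0, 3+8) = Beta(1, 11).
Since α = 1 ≤ 1 and β > 1, the Beta density is monotone decreasing on [0,1]; the mode is at 0.
Mean = 1/(1+11) = 0.083.
The posterior is right-skewed, so the mean exceeds the mode.

maximum a posteriori estimate = 0.000, posterior expectation = 0.083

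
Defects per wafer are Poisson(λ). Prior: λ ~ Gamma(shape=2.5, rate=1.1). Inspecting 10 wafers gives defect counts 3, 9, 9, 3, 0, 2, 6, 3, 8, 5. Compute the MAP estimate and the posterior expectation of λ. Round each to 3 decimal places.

MAP = 4.459; posterior mean = 4.550

Σ counts = 48. Posterior: Gamma(shape = 2.5+48 = 50.5, rate = 1.1+10 = 11.1).
Mode = (α−1)/β = 49.5/11.1 = 4.459.
Mean = α/β = 50.5/11.1 = 4.550.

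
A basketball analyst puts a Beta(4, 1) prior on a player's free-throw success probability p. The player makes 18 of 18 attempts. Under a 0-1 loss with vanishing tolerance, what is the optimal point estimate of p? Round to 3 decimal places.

Posterior: Beta(4+18, 1+0) = Beta(22, 1).
Since β = 1 ≤ 1 and α > 1, the Beta density is monotone increasing on [0,1]; the mode is at 1.
Mean = 22/(22+1) = 0.957.
This is the posterior mode — the MAP estimate.

1.000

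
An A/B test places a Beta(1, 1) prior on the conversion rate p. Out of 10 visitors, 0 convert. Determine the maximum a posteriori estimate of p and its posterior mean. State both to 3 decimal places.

Posterior: Beta(1+0, 1+10) = Beta(1, 11).
Since α = 1 ≤ 1 and β > 1, the Beta density is monotone decreasing on [0,1]; the mode is at 0.
Mean = 1/(1+11) = 0.083.
The mean is pulled above the mode by the posterior's right skew.

maximum a posteriori estimate = 0.000, posterior mean = 0.083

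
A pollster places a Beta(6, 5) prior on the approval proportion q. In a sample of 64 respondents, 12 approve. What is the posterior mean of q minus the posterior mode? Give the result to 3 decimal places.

Posterior: Beta(6+12, 5+52) = Beta(18, 57).
Mode = (18−1)/(18+57−2) = 17/73 = 0.233.
Mean = 18/(18+57) = 18/75 = 0.240.
Difference = 0.240 − 0.233 = 0.007.

0.007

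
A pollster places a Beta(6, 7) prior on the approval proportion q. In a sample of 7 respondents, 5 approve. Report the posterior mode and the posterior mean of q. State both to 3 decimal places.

Posterior: Beta(6+5, 7+2) = Beta(11, 9).
Mode = (11−1)/(11+9−2) = 10/18 = 0.556.
Mean = 11/(11+9) = 11/20 = 0.550.
The posterior is left-skewed, so the mode exceeds the mean.

posterior mode = 0.556, posterior mean = 0.550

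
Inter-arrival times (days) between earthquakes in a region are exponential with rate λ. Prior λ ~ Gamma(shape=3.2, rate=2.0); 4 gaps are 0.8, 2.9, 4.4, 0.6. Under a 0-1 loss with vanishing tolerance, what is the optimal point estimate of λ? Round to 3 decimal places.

0.579

Σ times = 8.7. Posterior: Gamma(shape = 3.2+4 = 7.2, rate = 2.0+8.7 = 10.7).
Mode = (α−1)/β = 6.2/10.7 = 0.579.
Mean = α/β = 7.2/10.7 = 0.673.
This is the posterior mode — the MAP estimate.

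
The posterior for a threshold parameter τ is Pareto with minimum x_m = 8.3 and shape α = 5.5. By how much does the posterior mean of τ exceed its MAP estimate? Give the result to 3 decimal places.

1.844

The Pareto density is strictly decreasing on [x_m, ∞), so the mode is x_m = 8.300.
Mean = α·x_m/(α−1) = 5.5·8.3/4.5 = 10.144.
Difference = 10.144 − 8.300 = 1.844.
Mean > mode: the posterior has a right tail.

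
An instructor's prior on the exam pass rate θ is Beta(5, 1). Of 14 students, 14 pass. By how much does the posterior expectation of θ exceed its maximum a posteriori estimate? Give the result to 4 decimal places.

-0.0500

Posterior: Beta(5+14, 1+0) = Beta(19, 1).
Since β = 1 ≤ 1 and α > 1, the Beta density is monotone increasing on [0,1]; the mode is at 1.
Mean = 19/(19+1) = 0.9500.
Difference = 0.9500 − 1.0000 = -0.0500.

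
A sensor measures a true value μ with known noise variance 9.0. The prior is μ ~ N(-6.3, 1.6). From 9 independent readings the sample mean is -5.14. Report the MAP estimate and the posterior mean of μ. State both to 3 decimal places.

MAP estimate = -5.586, posterior mean = -5.586

Posterior for μ is Normal. Precision-weighted mean: (1/1.6·-6.3 + 9/9.0·-5.14) / (1/1.6 + 9/9.0) = -5.586.
A Normal posterior is symmetric, so mode = mean.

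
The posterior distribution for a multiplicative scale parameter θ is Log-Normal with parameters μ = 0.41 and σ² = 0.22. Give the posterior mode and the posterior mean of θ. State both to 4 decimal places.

θ_MAP = 1.2092, E[θ|data] = 1.6820

Mode = exp(μ − σ²) = exp(0.19) = 1.2092.
Mean = exp(μ + σ²/2) = exp(0.520) = 1.6820.
The mean is pulled above the mode by the posterior's right skew.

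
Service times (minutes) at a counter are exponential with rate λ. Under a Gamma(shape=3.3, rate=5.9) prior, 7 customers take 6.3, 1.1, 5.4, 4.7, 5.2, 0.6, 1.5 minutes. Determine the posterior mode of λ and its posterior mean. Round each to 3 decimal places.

posterior mode = 0.303, posterior mean = 0.336

Σ times = 24.8. Posterior: Gamma(shape = 3.3+7 = 10.3, rate = 5.9+24.8 = 30.7).
Mode = (α−1)/β = 9.3/30.7 = 0.303.
Mean = α/β = 10.3/30.7 = 0.336.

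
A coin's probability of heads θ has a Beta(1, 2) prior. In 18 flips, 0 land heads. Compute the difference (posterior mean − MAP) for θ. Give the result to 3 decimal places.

Posterior: Beta(1+0, 2+18) = Beta(1, 20).
Since α = 1 ≤ 1 and β > 1, the Beta density is monotone decreasing on [0,1]; the mode is at 0.
Mean = 1/(1+20) = 0.048.
Difference = 0.048 − 0.000 = 0.048.

0.048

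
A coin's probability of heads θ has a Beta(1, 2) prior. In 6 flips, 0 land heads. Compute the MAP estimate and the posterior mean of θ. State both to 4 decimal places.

θ_MAP = 0.0000, E[θ|data] = 0.1111

Posterior: Beta(1+0, 2+6) = Beta(1, 8).
Since α = 1 ≤ 1 and β > 1, the Beta density is monotone decreasing on [0,1]; the mode is at 0.
Mean = 1/(1+8) = 0.1111.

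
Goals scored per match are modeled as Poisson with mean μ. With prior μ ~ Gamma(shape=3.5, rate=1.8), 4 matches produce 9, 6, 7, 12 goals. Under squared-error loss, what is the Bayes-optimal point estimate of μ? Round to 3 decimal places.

Σ counts = 34. Posterior: Gamma(shape = 3.5+34 = 37.5, rate = 1.8+4 = 5.8).
Mode = (α−1)/β = 36.5/5.8 = 6.293.
Mean = α/β = 37.5/5.8 = 6.466.
Squared-error loss ⇒ the optimal estimator is the posterior mean.

6.466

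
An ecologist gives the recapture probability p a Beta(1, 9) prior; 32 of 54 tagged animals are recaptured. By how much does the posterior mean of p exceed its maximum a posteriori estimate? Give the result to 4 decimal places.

Posterior: Beta(1+32, 9+22) = Beta(33, 31).
Mode = (33−1)/(33+31−2) = 32/62 = 0.5161.
Mean = 33/(33+31) = 33/64 = 0.5156.
Difference = 0.5156 − 0.5161 = -0.0005.

-0.0005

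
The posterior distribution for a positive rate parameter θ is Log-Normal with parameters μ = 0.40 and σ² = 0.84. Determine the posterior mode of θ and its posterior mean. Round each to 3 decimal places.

posterior mode = 0.644, posterior mean = 2.270

Mode = exp(μ − σ²) = exp(-0.44) = 0.644.
Mean = exp(μ + σ²/2) = exp(0.820) = 2.270.
The mean is pulled above the mode by the posterior's right skew.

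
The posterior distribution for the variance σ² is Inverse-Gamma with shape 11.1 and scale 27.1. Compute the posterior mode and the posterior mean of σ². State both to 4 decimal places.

posterior mode = 2.2397, posterior mean = 2.6832

Mode = β/(α+1) = 27.1/12.1 = 2.2397.
Mean = β/(α−1) = 27.1/10.1 = 2.6832.
The posterior is right-skewed, so the mean exceeds the mode.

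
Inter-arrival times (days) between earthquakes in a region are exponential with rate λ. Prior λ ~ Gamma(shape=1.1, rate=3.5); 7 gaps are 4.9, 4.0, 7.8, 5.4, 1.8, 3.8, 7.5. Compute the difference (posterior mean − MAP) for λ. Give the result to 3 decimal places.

Σ times = 35.2. Posterior: Gamma(shape = 1.1+7 = 8.1, rate = 3.5+35.2 = 38.7).
Mode = (α−1)/β = 7.1/38.7 = 0.183.
Mean = α/β = 8.1/38.7 = 0.209.
Difference = 0.209 − 0.183 = 0.026.
Right-skewed posterior ⇒ mode < mean.

0.026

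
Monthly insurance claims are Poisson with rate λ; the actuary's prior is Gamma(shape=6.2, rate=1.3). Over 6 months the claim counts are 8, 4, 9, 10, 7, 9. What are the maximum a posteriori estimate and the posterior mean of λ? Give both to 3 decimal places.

Σ counts = 47. Posterior: Gamma(shape = 6.2+47 = 53.2, rate = 1.3+6 = 7.3).
Mode = (α−1)/β = 52.2/7.3 = 7.151.
Mean = α/β = 53.2/7.3 = 7.288.

MAP: 7.151. Posterior mean: 7.288.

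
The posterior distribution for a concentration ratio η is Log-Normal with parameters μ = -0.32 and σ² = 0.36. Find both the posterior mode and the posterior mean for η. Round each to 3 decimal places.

Mode = exp(μ − σ²) = exp(-0.68) = 0.507.
Mean = exp(μ + σ²/2) = exp(-0.140) = 0.869.
The mean is pulled above the mode by the posterior's right skew.

MAP = 0.507; posterior mean = 0.869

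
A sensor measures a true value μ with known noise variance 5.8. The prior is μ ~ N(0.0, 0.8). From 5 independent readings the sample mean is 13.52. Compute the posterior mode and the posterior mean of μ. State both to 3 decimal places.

posterior mode = 5.518, posterior mean = 5.518

Posterior for μ is Normal. Precision-weighted mean: (1/0.8·0.0 + 5/5.8·13.52) / (1/0.8 + 5/5.8) = 5.518.
A Normal posterior is symmetric, so mode = mean.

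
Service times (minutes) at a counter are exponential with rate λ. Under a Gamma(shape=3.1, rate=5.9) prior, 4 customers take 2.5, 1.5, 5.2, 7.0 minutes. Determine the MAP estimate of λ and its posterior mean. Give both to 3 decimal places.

Σ times = 16.2. Posterior: Gamma(shape = 3.1+4 = 7.1, rate = 5.9+16.2 = 22.1).
Mode = (α−1)/β = 6.1/22.1 = 0.276.
Mean = α/β = 7.1/22.1 = 0.321.

MAP = 0.276, posterior mean = 0.321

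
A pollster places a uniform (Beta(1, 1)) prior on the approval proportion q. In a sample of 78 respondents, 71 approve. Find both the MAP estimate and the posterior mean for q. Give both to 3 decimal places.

MAP = 0.910, posterior mean = 0.900

Posterior: Beta(1+71, 1+7) = Beta(72, 8).
Mode = (72−1)/(72+8−2) = 71/78 = 0.910.
With a flat prior the MAP equals the MLE, 71/78.
Mean = 72/(72+8) = 72/80 = 0.900.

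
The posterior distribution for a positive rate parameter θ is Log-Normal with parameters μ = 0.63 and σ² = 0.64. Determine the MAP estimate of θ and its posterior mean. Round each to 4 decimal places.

MAP = 0.9900, posterior mean = 2.5857

Mode = exp(μ − σ²) = exp(-0.01) = 0.9900.
Mean = exp(μ + σ²/2) = exp(0.950) = 2.5857.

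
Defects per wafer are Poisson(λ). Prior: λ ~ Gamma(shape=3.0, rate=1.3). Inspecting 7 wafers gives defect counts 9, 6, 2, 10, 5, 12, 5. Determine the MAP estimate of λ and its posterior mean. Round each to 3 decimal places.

Σ counts = 49. Posterior: Gamma(shape = 3.0+49 = 52.0, rate = 1.3+7 = 8.3).
Mode = (α−1)/β = 51.0/8.3 = 6.145.
Mean = α/β = 52.0/8.3 = 6.265.
The mean is pulled above the mode by the posterior's right skew.

MAP: 6.145. Posterior mean: 6.265.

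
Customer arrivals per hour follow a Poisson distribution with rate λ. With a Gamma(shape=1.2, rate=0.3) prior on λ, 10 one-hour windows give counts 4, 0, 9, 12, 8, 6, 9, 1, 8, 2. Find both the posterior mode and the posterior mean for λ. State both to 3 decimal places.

Σ counts = 59. Posterior: Gamma(shape = 1.2+59 = 60.2, rate = 0.3+10 = 10.3).
Mode = (α−1)/β = 59.2/10.3 = 5.748.
Mean = α/β = 60.2/10.3 = 5.845.

MAP: 5.748. Posterior mean: 5.845.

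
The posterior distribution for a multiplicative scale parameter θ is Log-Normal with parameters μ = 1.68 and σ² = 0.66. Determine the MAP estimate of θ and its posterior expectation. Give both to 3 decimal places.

Mode = exp(μ − σ²) = exp(1.02) = 2.773.
Mean = exp(μ + σ²/2) = exp(2.010) = 7.463.

MAP = 2.773, posterior mean = 7.463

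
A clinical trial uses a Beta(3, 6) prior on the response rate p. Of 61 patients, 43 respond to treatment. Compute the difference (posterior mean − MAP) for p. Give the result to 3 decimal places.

-0.005

Posterior: Beta(3+43, 6+18) = Beta(46, 24).
Mode = (46−1)/(46+24−2) = 45/68 = 0.662.
Mean = 46/(46+24) = 46/70 = 0.657.
Difference = 0.657 − 0.662 = -0.005.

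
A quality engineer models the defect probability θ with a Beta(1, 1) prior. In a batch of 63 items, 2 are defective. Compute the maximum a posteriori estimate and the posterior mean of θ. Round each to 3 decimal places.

maximum a posteriori estimate = 0.032, posterior mean = 0.046

Posterior: Beta(1+2, 1+61) = Beta(3, 62).
Mode = (3−1)/(3+62−2) = 2/63 = 0.032.
Mean = 3/(3+62) = 3/65 = 0.046.
The mean is pulled above the mode by the posterior's right skew.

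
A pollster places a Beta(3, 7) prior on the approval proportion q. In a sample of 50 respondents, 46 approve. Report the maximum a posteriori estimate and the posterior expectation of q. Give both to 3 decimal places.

Posterior: Beta(3+46, 7+4) = Beta(49, 11).
Mode = (49−1)/(49+11−2) = 48/58 = 0.828.
Mean = 49/(49+11) = 49/60 = 0.817.

MAP: 0.828. Posterior mean: 0.817.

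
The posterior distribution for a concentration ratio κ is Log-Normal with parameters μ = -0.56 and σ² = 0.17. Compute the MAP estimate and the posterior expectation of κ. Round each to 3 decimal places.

Mode = exp(μ − σ²) = exp(-0.73) = 0.482.
Mean = exp(μ + σ²/2) = exp(-0.475) = 0.622.
Mean > mode: the posterior has a right tail.

κ_MAP = 0.482, E[κ|data] = 0.622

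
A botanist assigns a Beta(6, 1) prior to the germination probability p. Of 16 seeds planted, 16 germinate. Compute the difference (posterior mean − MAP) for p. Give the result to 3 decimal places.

-0.043

Posterior: Beta(6+16, 1+0) = Beta(22, 1).
Since β = 1 ≤ 1 and α > 1, the Beta density is monotone increasing on [0,1]; the mode is at 1.
Mean = 22/(22+1) = 0.957.
Difference = 0.957 − 1.000 = -0.043.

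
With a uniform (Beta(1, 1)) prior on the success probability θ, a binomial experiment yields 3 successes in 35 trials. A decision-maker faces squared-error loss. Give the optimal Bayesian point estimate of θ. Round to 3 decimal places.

Posterior: Beta(1+3, 1+32) = Beta(4, 33).
Mode = (4−1)/(4+33−2) = 3/35 = 0.086.
With a flat prior the MAP equals the MLE, 3/35.
Mean = 4/(4+33) = 4/37 = 0.108.
Squared-error loss ⇒ the optimal estimator is the posterior mean.

0.108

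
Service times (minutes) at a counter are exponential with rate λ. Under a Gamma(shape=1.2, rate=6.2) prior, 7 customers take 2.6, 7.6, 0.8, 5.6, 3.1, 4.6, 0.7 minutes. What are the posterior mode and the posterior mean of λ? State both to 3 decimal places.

MAP = 0.231; posterior mean = 0.263

Σ times = 25.0. Posterior: Gamma(shape = 1.2+7 = 8.2, rate = 6.2+25.0 = 31.2).
Mode = (α−1)/β = 7.2/31.2 = 0.231.
Mean = α/β = 8.2/31.2 = 0.263.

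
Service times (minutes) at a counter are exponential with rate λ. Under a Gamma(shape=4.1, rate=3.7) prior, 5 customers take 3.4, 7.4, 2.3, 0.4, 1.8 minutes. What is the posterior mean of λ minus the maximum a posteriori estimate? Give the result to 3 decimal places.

Σ times = 15.3. Posterior: Gamma(shape = 4.1+5 = 9.1, rate = 3.7+15.3 = 19.0).
Mode = (α−1)/β = 8.1/19.0 = 0.426.
Mean = α/β = 9.1/19.0 = 0.479.
Difference = 0.479 − 0.426 = 0.053.

0.053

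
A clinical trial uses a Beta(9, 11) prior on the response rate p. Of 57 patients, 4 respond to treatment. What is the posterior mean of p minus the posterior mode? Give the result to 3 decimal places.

0.009

Posterior: Beta(9+4, 11+53) = Beta(13, 64).
Mode = (13−1)/(13+64−2) = 12/75 = 0.160.
Mean = 13/(13+64) = 13/77 = 0.169.
Difference = 0.169 − 0.160 = 0.009.
Mean > mode: the posterior has a right tail.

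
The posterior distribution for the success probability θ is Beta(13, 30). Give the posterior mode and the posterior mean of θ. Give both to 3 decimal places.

Mode = (13−1)/(13+30−2) = 12/41 = 0.293.
Mean = 13/(13+30) = 13/43 = 0.302.

posterior mode = 0.293, posterior mean = 0.302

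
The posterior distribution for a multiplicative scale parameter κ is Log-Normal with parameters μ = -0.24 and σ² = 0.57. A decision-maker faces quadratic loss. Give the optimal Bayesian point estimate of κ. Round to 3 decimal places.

Mode = exp(μ − σ²) = exp(-0.81) = 0.445.
Mean = exp(μ + σ²/2) = exp(0.045) = 1.046.
Quadratic loss ⇒ the optimal estimator is the posterior mean.

1.046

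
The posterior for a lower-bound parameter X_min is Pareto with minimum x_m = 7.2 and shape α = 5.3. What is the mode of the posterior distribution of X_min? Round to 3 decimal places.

The Pareto density is strictly decreasing on [x_m, ∞), so the mode is x_m = 7.200.
Mean = α·x_m/(α−1) = 5.3·7.2/4.3 = 8.874.
This is the posterior mode — the MAP estimate.

7.200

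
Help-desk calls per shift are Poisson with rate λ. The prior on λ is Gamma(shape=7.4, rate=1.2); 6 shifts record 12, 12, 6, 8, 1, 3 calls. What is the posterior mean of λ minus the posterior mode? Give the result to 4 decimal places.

Σ counts = 42. Posterior: Gamma(shape = 7.4+42 = 49.4, rate = 1.2+6 = 7.2).
Mode = (α−1)/β = 48.4/7.2 = 6.7222.
Mean = α/β = 49.4/7.2 = 6.8611.
Difference = 6.8611 − 6.7222 = 0.1389.

0.1389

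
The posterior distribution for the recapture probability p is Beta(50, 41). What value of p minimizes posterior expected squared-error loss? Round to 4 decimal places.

0.5495

Mode = (50−1)/(50+41−2) = 49/89 = 0.5506.
Mean = 50/(50+41) = 50/91 = 0.5495.
Squared-error loss ⇒ the optimal estimator is the posterior mean.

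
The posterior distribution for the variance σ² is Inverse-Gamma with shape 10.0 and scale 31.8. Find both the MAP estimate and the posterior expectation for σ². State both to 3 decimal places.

MAP = 2.891, posterior mean = 3.533

Mode = β/(α+1) = 31.8/11.0 = 2.891.
Mean = β/(α−1) = 31.8/9.0 = 3.533.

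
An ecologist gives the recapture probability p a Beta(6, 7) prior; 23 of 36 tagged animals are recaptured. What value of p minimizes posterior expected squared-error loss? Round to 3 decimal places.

0.592

Posterior: Beta(6+23, 7+13) = Beta(29, 20).
Mode = (29−1)/(29+20−2) = 28/47 = 0.596.
Mean = 29/(29+20) = 29/49 = 0.592.
Squared-error loss ⇒ the optimal estimator is the posterior mean.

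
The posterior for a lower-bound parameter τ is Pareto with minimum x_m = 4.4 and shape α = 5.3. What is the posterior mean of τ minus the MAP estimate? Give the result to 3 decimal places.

1.023

The Pareto density is strictly decreasing on [x_m, ∞), so the mode is x_m = 4.400.
Mean = α·x_m/(α−1) = 5.3·4.4/4.3 = 5.423.
Difference = 5.423 − 4.400 = 1.023.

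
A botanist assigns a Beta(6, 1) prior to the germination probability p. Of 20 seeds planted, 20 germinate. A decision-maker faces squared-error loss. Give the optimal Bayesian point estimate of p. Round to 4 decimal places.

0.9630

Posterior: Beta(6+20, 1+0) = Beta(26, 1).
Since β = 1 ≤ 1 and α > 1, the Beta density is monotone increasing on [0,1]; the mode is at 1.
Mean = 26/(26+1) = 0.9630.
Squared-error loss ⇒ the optimal estimator is the posterior mean.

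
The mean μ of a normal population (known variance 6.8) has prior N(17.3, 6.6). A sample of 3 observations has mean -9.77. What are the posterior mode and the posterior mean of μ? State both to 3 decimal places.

Posterior for μ is Normal. Precision-weighted mean: (1/6.6·17.3 + 3/6.8·-9.77) / (1/6.6 + 3/6.8) = -2.850.
A Normal posterior is symmetric, so mode = mean.

μ_MAP = -2.850, E[μ|data] = -2.850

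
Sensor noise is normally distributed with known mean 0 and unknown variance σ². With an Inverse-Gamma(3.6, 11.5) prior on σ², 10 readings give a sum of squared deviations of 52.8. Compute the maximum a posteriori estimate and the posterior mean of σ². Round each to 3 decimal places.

Posterior: Inverse-Gamma(shape = 3.6+10/2 = 8.6, scale = 11.5+52.8/2 = 37.9).
Mode = β/(α+1) = 37.9/9.6 = 3.948.
Mean = β/(α−1) = 37.9/7.6 = 4.987.
The posterior is right-skewed, so the mean exceeds the mode.

σ²_MAP = 3.948, E[σ²|data] = 4.987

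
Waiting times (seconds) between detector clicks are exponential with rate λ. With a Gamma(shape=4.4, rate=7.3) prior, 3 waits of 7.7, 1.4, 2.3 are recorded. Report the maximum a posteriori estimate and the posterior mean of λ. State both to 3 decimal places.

λ_MAP = 0.342, E[λ|data] = 0.396

Σ times = 11.4. Posterior: Gamma(shape = 4.4+3 = 7.4, rate = 7.3+11.4 = 18.7).
Mode = (α−1)/β = 6.4/18.7 = 0.342.
Mean = α/β = 7.4/18.7 = 0.396.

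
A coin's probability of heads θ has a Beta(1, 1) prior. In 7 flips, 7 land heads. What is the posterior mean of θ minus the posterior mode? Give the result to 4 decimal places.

-0.1111

Posterior: Beta(1+7, 1+0) = Beta(8, 1).
Since β = 1 ≤ 1 and α > 1, the Beta density is monotone increasing on [0,1]; the mode is at 1.
Mean = 8/(8+1) = 0.8889.
Difference = 0.8889 − 1.0000 = -0.1111.
Mode > mean: the posterior has a left tail.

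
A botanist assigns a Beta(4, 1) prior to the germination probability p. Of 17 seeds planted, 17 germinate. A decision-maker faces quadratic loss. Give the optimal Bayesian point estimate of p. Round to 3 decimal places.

0.955

Posterior: Beta(4+17, 1+0) = Beta(21, 1).
Since β = 1 ≤ 1 and α > 1, the Beta density is monotone increasing on [0,1]; the mode is at 1.
Mean = 21/(21+1) = 0.955.
Quadratic loss ⇒ the optimal estimator is the posterior mean.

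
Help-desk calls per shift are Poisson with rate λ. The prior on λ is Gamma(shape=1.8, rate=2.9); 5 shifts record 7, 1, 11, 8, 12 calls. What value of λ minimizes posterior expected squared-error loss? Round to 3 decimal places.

5.165

Σ counts = 39. Posterior: Gamma(shape = 1.8+39 = 40.8, rate = 2.9+5 = 7.9).
Mode = (α−1)/β = 39.8/7.9 = 5.038.
Mean = α/β = 40.8/7.9 = 5.165.
Squared-error loss ⇒ the optimal estimator is the posterior mean.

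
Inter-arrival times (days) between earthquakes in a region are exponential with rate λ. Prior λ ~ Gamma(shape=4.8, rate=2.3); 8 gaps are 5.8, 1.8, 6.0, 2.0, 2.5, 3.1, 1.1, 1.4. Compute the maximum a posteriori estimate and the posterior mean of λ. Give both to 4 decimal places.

MAP = 0.4538, posterior mean = 0.4923

Σ times = 23.7. Posterior: Gamma(shape = 4.8+8 = 12.8, rate = 2.3+23.7 = 26.0).
Mode = (α−1)/β = 11.8/26.0 = 0.4538.
Mean = α/β = 12.8/26.0 = 0.4923.
Right-skewed posterior ⇒ mode < mean.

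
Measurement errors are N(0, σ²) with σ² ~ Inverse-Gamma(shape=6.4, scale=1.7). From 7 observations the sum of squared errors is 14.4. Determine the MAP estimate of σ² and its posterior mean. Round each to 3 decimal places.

σ²_MAP = 0.817, E[σ²|data] = 1.000

Posterior: Inverse-Gamma(shape = 6.4+7/2 = 9.9, scale = 1.7+14.4/2 = 8.9).
Mode = β/(α+1) = 8.9/10.9 = 0.817.
Mean = β/(α−1) = 8.9/8.9 = 1.000.
The posterior is right-skewed, so the mean exceeds the mode.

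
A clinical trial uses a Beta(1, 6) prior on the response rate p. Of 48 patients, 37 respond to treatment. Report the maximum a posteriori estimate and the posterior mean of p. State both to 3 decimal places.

p_MAP = 0.698, E[p|data] = 0.691

Posterior: Beta(1+37, 6+11) = Beta(38, 17).
Mode = (38−1)/(38+17−2) = 37/53 = 0.698.
Mean = 38/(38+17) = 38/55 = 0.691.
The mean is pulled below the mode by the posterior's left skew.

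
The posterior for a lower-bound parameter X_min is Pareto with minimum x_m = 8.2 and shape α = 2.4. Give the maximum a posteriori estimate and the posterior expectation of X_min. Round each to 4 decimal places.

maximum a posteriori estimate = 8.2000, posterior expectation = 14.0571

The Pareto density is strictly decreasing on [x_m, ∞), so the mode is x_m = 8.2000.
Mean = α·x_m/(α−1) = 2.4·8.2/1.4 = 14.0571.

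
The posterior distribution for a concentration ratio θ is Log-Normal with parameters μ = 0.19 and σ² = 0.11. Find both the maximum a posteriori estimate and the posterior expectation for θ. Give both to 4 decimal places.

Mode = exp(μ − σ²) = exp(0.08) = 1.0833.
Mean = exp(μ + σ²/2) = exp(0.245) = 1.2776.
Mean > mode: the posterior has a right tail.

θ_MAP = 1.0833, E[θ|data] = 1.2776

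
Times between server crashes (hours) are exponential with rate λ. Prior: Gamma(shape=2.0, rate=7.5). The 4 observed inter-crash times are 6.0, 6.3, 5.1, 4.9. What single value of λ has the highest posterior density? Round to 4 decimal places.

Σ times = 22.3. Posterior: Gamma(shape = 2.0+4 = 6.0, rate = 7.5+22.3 = 29.8).
Mode = (α−1)/β = 5.0/29.8 = 0.1678.
Mean = α/β = 6.0/29.8 = 0.2013.
This is the posterior mode — the MAP estimate.

0.1678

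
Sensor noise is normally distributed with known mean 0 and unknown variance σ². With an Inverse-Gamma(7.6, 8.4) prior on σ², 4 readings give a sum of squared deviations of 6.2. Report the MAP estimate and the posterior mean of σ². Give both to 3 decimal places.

Posterior: Inverse-Gamma(shape = 7.6+4/2 = 9.6, scale = 8.4+6.2/2 = 11.5).
Mode = β/(α+1) = 11.5/10.6 = 1.085.
Mean = β/(α−1) = 11.5/8.6 = 1.337.
Mean > mode: the posterior has a right tail.

MAP = 1.085, posterior mean = 1.337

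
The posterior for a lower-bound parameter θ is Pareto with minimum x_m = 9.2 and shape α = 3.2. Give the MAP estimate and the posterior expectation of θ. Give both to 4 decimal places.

The Pareto density is strictly decreasing on [x_m, ∞), so the mode is x_m = 9.2000.
Mean = α·x_m/(α−1) = 3.2·9.2/2.2 = 13.3818.
Mean > mode: the posterior has a right tail.

MAP = 9.2000, posterior mean = 13.3818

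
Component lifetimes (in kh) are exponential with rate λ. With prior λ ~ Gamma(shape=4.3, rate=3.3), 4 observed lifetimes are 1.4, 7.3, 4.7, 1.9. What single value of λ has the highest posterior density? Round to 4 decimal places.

Σ times = 15.3. Posterior: Gamma(shape = 4.3+4 = 8.3, rate = 3.3+15.3 = 18.6).
Mode = (α−1)/β = 7.3/18.6 = 0.3925.
Mean = α/β = 8.3/18.6 = 0.4462.
This is the posterior mode — the MAP estimate.

0.3925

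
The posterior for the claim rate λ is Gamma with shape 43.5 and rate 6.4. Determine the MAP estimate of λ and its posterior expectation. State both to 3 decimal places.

MAP = 6.641; posterior mean = 6.797

Mode = (α−1)/β = 42.5/6.4 = 6.641.
Mean = α/β = 43.5/6.4 = 6.797.
Mean > mode: the posterior has a right tail.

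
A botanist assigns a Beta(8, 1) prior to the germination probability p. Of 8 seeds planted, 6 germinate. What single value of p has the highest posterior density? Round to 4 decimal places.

0.8667

Posterior: Beta(8+6, 1+2) = Beta(14, 3).
Mode = (14−1)/(14+3−2) = 13/15 = 0.8667.
Mean = 14/(14+3) = 14/17 = 0.8235.
This is the posterior mode — the MAP estimate.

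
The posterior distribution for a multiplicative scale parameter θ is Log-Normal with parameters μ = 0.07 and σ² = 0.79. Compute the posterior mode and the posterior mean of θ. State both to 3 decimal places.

Mode = exp(μ − σ²) = exp(-0.72) = 0.487.
Mean = exp(μ + σ²/2) = exp(0.465) = 1.592.

MAP = 0.487, posterior mean = 1.592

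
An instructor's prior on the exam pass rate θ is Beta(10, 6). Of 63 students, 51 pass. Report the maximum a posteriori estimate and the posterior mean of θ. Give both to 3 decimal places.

MAP = 0.779; posterior mean = 0.772

Posterior: Beta(10+51, 6+12) = Beta(61, 18).
Mode = (61−1)/(61+18−2) = 60/77 = 0.779.
Mean = 61/(61+18) = 61/79 = 0.772.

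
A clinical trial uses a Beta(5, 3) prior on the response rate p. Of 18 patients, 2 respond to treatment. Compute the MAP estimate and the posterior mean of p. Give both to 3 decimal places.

MAP = 0.250, posterior mean = 0.269

Posterior: Beta(5+2, 3+16) = Beta(7, 19).
Mode = (7−1)/(7+19−2) = 6/24 = 0.250.
Mean = 7/(7+19) = 7/26 = 0.269.
The posterior is right-skewed, so the mean exceeds the mode.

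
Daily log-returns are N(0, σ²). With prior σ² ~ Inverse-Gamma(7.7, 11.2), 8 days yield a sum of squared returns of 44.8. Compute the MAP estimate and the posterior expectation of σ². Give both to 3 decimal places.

σ²_MAP = 2.646, E[σ²|data] = 3.140

Posterior: Inverse-Gamma(shape = 7.7+8/2 = 11.7, scale = 11.2+44.8/2 = 33.6).
Mode = β/(α+1) = 33.6/12.7 = 2.646.
Mean = β/(α−1) = 33.6/10.7 = 3.140.
Mean > mode: the posterior has a right tail.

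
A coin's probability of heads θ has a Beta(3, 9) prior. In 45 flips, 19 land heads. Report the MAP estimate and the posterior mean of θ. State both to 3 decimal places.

Posterior: Beta(3+19, 9+26) = Beta(22, 35).
Mode = (22−1)/(22+35−2) = 21/55 = 0.382.
Mean = 22/(22+35) = 22/57 = 0.386.
Right-skewed posterior ⇒ mode < mean.

MAP estimate = 0.382, posterior mean = 0.386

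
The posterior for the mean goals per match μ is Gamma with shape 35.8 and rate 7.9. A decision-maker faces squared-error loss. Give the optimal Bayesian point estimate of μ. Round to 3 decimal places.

4.532

Mode = (α−1)/β = 34.8/7.9 = 4.405.
Mean = α/β = 35.8/7.9 = 4.532.
Squared-error loss ⇒ the optimal estimator is the posterior mean.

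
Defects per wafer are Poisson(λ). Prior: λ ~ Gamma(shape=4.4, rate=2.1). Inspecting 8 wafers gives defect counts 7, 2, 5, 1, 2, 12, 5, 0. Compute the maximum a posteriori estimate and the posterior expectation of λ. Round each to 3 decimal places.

Σ counts = 34. Posterior: Gamma(shape = 4.4+34 = 38.4, rate = 2.1+8 = 10.1).
Mode = (α−1)/β = 37.4/10.1 = 3.703.
Mean = α/β = 38.4/10.1 = 3.802.
Right-skewed posterior ⇒ mode < mean.

λ_MAP = 3.703, E[λ|data] = 3.802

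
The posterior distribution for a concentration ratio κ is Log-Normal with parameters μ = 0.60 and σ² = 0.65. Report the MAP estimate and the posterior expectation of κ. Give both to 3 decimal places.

κ_MAP = 0.951, E[κ|data] = 2.522

Mode = exp(μ − σ²) = exp(-0.05) = 0.951.
Mean = exp(μ + σ²/2) = exp(0.925) = 2.522.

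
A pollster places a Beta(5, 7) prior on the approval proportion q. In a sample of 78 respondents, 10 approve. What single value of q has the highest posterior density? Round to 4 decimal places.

Posterior: Beta(5+10, 7+68) = Beta(15, 75).
Mode = (15−1)/(15+75−2) = 14/88 = 0.1591.
Mean = 15/(15+75) = 15/90 = 0.1667.
This is the posterior mode — the MAP estimate.

0.1591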